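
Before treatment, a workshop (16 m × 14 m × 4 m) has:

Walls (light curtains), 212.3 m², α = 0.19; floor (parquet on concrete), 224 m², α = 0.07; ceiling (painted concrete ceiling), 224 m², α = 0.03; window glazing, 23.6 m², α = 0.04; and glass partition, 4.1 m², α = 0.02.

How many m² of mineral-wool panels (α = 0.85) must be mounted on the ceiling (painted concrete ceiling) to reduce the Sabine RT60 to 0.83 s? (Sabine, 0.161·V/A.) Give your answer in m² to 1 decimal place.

134.2

Equivalent absorption area: A₁ = 212.3*0.19 + 224*0.07 + 224*0.03 + 23.6*0.04 + 4.1*0.02 = 63.763 m².
Required A₂ = 0.161·896/0.83 = 173.802 sabins.
Absorption to add: 173.802 − 63.763 = 110.039 sabins.
Each m² of panel replacing the ceiling (painted concrete ceiling) adds (0.85 − 0.03) = 0.82 sabins.
Panel area = 110.039 / 0.82 = 134.2 m².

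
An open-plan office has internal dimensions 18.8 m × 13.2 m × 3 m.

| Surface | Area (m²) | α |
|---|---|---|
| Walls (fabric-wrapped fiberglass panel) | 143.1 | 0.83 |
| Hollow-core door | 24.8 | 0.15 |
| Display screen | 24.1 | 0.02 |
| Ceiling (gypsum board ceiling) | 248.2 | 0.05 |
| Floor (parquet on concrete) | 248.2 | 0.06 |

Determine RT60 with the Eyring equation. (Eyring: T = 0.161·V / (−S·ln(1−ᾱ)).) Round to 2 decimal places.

Total surface area S = 143.1 + 24.8 + 24.1 + 248.2 + 248.2 = 688.4 m².
Absorption A = 143.1·0.83 + 24.8·0.15 + 24.1·0.02 + 248.2·0.05 + 248.2·0.06 = 150.277 sabins.
Mean coefficient ᾱ = A/S = 0.2183.
−S·ln(1−ᾱ) = −688.4 × ln(1 − 0.2183) = 169.542.
V = 18.8 × 13.2 × 3 = 744.48 m³.
T = 0.161·V/[−S·ln(1−ᾱ)] = 0.161·744.48/169.542 = 0.71 s.

0.71 s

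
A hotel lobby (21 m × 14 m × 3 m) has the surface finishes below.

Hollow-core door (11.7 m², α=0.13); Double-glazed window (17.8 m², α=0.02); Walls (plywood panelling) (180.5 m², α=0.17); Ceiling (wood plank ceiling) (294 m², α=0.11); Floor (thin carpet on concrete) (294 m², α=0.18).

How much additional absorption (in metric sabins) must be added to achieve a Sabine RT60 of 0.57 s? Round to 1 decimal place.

131.3 sabins

Summing Sᵢαᵢ: 1.521 + 0.356 + 30.685 + 32.340 + 52.920 → A₁ = 117.822 sabins.
For T = 0.57 s, need A₂ = 0.161·V/T = 0.161·882/0.57 = 249.126 sabins.
ΔA = A₂ − A₁ = 249.126 − 117.822 = 131.3 sabins.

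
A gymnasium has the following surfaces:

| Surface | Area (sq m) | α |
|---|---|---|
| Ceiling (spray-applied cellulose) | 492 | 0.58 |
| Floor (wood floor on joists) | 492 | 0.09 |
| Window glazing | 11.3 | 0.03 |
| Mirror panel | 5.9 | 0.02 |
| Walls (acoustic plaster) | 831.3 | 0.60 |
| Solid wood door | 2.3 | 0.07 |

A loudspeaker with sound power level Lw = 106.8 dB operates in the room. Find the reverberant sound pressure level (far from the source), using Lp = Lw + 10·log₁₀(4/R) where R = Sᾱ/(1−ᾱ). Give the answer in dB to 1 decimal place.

81.0 dB

A = 829.038 sabins; S = 1834.8 sq m.
ᾱ = 0.4518, so room constant R = A/(1−ᾱ) = 1512.291 sq m.
Lp = Lw + 10 log₁₀(4/R) = 106.8 -25.78 = 81.0 dB.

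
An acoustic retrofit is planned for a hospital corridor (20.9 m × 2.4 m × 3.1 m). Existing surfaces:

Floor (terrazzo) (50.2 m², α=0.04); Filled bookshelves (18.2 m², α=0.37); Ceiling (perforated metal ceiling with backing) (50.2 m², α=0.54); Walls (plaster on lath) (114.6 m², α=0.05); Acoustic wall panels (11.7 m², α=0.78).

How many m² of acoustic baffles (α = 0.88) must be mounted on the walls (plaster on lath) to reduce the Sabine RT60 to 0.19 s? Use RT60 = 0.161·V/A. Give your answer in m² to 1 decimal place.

Equivalent absorption area: A₁ = 50.2·0.04 + 18.2·0.37 + 50.2·0.54 + 114.6·0.05 + 11.7·0.78 = 50.706 m².
Required A₂ = 0.161·155.496/0.19 = 131.762 sabins.
ΔA needed = 131.762 − 50.706 = 81.056 sabins.
Net gain per m²: Δα = 0.88 − 0.05 = 0.83.
Panel area = 81.056 / 0.83 = 97.7 m².

97.7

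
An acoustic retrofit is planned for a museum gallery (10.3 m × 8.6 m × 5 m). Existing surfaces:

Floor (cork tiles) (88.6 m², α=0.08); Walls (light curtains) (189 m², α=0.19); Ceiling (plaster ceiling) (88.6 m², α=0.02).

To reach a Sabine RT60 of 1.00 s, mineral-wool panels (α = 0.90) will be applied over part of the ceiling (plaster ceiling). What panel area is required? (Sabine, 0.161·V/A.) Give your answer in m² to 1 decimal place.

Total absorption A₁ = 88.6×0.08 + 189×0.19 + 88.6×0.02
  = 7.088 + 35.910 + 1.772 = 44.770 m² sabins.
Required A₂ = 0.161·442.9/1.00 = 71.307 sabins.
Absorption to add: 71.307 − 44.770 = 26.537 sabins.
Net gain per m²: Δα = 0.90 − 0.02 = 0.88.
Area = ΔA/Δα = 26.537/0.88 = 30.2 m².

30.2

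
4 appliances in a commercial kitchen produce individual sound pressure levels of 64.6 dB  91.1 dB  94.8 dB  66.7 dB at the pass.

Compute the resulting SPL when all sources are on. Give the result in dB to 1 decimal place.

Converting to relative power and adding: 10^(64.6/10) + 10^(91.1/10) + 10^(94.8/10) + 10^(66.7/10) = 4.316e+09.
Back to dB: 10·log₁₀ Σ = 96.4 dB.

96.4 dB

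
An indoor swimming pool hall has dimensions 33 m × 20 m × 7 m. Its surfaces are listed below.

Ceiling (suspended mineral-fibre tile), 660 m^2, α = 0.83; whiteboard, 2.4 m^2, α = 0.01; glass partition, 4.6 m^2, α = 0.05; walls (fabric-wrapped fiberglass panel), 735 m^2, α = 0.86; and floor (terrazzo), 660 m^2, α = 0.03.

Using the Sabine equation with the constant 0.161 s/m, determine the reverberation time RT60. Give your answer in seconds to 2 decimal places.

Summing Sᵢαᵢ: 547.800 + 0.024 + 0.230 + 632.100 + 19.800 → A = 1199.954 sabins.
Volume V = 33 × 20 × 7 = 4620 m³.
RT60 = 0.161 · V / A = 0.161 × 4620 / 1199.954 = 0.62 s.

0.62 s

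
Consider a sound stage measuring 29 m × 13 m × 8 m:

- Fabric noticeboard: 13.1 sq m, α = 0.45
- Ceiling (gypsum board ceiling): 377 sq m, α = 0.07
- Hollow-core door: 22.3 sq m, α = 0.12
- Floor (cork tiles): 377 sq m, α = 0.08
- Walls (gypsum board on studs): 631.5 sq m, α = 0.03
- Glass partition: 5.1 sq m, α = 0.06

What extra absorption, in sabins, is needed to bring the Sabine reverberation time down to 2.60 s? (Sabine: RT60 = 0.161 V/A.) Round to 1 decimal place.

102.4 sabins

Total absorption A₁ = 13.1×0.45 + 377×0.07 + 22.3×0.12 + 377×0.08 + 631.5×0.03 + 5.1×0.06
  = 5.895 + 26.390 + 2.676 + 30.160 + 18.945 + 0.306 = 84.372 sq m sabins.
V = 3016 m³. Required absorption A₂ = 0.161 × 3016 / 2.60 = 186.760 sabins.
Additional absorption ΔA = 186.760 − 84.372 = 102.4 sabins.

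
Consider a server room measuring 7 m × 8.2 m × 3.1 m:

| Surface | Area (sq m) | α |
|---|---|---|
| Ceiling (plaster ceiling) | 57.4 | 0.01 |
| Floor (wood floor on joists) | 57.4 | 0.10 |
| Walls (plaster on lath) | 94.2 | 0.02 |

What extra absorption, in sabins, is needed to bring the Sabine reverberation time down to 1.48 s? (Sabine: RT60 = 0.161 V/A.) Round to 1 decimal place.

11.2 sabins

Summing Sᵢαᵢ: 0.574 + 5.740 + 1.884 → A₁ = 8.198 sabins.
For T = 1.48 s, need A₂ = 0.161·V/T = 0.161·177.94/1.48 = 19.357 sabins.
Additional absorption ΔA = 19.357 − 8.198 = 11.2 sabins.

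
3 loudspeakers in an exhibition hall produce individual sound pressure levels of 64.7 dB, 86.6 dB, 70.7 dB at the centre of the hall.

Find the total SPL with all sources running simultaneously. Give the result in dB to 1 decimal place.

86.7 dB

Σ 10^(Lᵢ/10) = 4.718e+08.
L_total = 10·log₁₀(4.718e+08) = 86.7 dB.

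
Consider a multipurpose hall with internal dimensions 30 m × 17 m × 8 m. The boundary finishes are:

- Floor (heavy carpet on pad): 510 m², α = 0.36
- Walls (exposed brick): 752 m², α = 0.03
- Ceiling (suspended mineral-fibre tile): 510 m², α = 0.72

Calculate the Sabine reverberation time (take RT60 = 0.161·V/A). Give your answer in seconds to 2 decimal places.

Summing Sᵢαᵢ: 183.600 + 22.560 + 367.200 → A = 573.360 sabins.
Volume V = 30 × 17 × 8 = 4080 m³.
Sabine: RT60 = 0.161 × 4080 / 573.360 = 1.15 s.

1.15 sec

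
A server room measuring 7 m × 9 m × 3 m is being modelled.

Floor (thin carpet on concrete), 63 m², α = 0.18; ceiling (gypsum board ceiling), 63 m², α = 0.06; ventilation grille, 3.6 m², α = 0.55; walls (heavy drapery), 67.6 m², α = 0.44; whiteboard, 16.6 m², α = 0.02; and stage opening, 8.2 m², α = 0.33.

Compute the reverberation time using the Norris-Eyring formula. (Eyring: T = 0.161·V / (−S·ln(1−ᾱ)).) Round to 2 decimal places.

0.54 seconds

S = Σ Sᵢ = 222.0 m².
Absorption A = 63·0.18 + 63·0.06 + 3.6·0.55 + 67.6·0.44 + 16.6·0.02 + 8.2·0.33 = 49.882 sabins.
Mean coefficient ᾱ = A/S = 0.2247.
−S·ln(1−ᾱ) = −222.0 × ln(1 − 0.2247) = 56.500.
V = 7 × 9 × 3 = 189 m³.
RT60 = 0.161 × 189 / 56.500 = 0.54 s.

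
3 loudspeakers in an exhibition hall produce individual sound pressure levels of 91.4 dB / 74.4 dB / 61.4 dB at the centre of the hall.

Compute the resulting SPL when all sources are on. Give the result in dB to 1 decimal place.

91.5 dB

Converting to relative power and adding: 10^(91.4/10) + 10^(74.4/10) + 10^(61.4/10) = 1.409e+09.
Back to dB: 10·log₁₀ Σ = 91.5 dB.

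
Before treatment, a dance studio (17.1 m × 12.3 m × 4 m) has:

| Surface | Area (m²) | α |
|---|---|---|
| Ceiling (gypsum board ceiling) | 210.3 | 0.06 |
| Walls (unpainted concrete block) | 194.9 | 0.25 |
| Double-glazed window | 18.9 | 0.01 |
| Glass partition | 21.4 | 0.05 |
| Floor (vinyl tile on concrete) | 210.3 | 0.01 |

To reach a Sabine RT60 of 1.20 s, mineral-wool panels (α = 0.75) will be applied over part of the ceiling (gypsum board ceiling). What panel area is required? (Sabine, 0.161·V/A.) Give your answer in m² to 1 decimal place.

Equivalent absorption area: A₁ = 210.3·0.06 + 194.9·0.25 + 18.9·0.01 + 21.4·0.05 + 210.3·0.01 = 64.705 m².
Required A₂ = 0.161·841.32/1.20 = 112.877 sabins.
Absorption to add: 112.877 − 64.705 = 48.172 sabins.
Net gain per m²: Δα = 0.75 − 0.06 = 0.69.
Area = ΔA/Δα = 48.172/0.69 = 69.8 m².

69.8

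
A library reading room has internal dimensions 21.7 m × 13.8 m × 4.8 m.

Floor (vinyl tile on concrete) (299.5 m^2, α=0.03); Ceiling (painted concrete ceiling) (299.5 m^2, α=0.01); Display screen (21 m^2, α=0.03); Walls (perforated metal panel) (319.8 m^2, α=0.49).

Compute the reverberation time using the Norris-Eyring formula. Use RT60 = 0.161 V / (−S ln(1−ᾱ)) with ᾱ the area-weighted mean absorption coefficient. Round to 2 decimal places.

1.24 s

S = Σ Sᵢ = 939.8 m^2.
Σ(Sᵢαᵢ) = 299.5·0.03 + 299.5·0.01 + 21·0.03 + 319.8·0.49 = 169.312.
ᾱ = 169.312 / 939.8 = 0.1802.
Eyring denominator: −S ln(1−ᾱ) = 186.733.
V = 21.7 × 13.8 × 4.8 = 1437.408 m³.
RT60 = 0.161 × 1437.408 / 186.733 = 1.24 s.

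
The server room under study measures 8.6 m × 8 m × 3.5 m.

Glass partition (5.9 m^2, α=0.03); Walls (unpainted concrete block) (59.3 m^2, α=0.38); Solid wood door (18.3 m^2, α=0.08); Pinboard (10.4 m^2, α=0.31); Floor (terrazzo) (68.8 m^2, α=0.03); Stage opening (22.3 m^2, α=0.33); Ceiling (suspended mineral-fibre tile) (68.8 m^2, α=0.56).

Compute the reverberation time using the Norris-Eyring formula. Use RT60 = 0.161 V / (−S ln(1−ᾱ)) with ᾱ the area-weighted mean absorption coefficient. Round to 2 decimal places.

Total surface area S = 5.9 + 59.3 + 18.3 + 10.4 + 68.8 + 22.3 + 68.8 = 253.8 m^2.
Absorption A = 5.9×0.03 + 59.3×0.38 + 18.3×0.08 + 10.4×0.31 + 68.8×0.03 + 22.3×0.33 + 68.8×0.56 = 75.350 sabins.
Mean coefficient ᾱ = A/S = 0.2969.
−S·ln(1−ᾱ) = −253.8 × ln(1 − 0.2969) = 89.403.
V = 8.6 × 8 × 3.5 = 240.8 m³.
RT60 = 0.161 × 240.8 / 89.403 = 0.43 s.

0.43 seconds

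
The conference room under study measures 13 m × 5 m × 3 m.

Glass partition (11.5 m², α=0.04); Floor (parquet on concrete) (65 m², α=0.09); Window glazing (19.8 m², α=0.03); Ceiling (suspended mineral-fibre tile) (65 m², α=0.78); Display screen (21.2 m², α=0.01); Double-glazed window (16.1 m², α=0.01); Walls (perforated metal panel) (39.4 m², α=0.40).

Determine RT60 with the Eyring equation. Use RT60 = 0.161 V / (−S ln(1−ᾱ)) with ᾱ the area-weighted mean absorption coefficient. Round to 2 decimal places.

Total surface area S = 11.5 + 65 + 19.8 + 65 + 21.2 + 16.1 + 39.4 = 238.0 m².
Σ(Sᵢαᵢ) = 11.5·0.04 + 65·0.09 + 19.8·0.03 + 65·0.78 + 21.2·0.01 + 16.1·0.01 + 39.4·0.40 = 73.737.
ᾱ = 73.737 / 238.0 = 0.3098.
Eyring denominator: −S ln(1−ᾱ) = 88.244.
V = 13 × 5 × 3 = 195 m³.
RT60 = 0.161 × 195 / 88.244 = 0.36 s.

0.36 s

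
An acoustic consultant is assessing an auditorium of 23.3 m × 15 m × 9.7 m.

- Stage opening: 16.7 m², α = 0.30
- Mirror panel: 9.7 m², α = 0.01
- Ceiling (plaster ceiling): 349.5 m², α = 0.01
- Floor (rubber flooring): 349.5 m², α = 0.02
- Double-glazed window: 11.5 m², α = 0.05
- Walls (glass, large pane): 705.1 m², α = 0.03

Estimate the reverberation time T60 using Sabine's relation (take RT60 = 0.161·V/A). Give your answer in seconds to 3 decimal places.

Total absorption A = 16.7*0.30 + 9.7*0.01 + 349.5*0.01 + 349.5*0.02 + 11.5*0.05 + 705.1*0.03
  = 5.010 + 0.097 + 3.495 + 6.990 + 0.575 + 21.153 = 37.320 m² sabins.
Volume V = 23.3 × 15 × 9.7 = 3390.15 m³.
RT60 = 0.161 · V / A = 0.161 × 3390.15 / 37.320 = 14.625 s.

14.625 s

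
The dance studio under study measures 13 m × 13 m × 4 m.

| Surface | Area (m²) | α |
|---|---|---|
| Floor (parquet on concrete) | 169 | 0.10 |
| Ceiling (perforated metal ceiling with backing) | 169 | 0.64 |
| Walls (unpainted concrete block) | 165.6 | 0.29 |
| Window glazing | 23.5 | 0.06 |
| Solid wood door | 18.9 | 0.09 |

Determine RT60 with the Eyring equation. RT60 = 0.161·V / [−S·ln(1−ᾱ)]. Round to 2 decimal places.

0.51 s

Total surface area S = 169 + 169 + 165.6 + 23.5 + 18.9 = 546.0 m².
Σ(Sᵢαᵢ) = 169×0.10 + 169×0.64 + 165.6×0.29 + 23.5×0.06 + 18.9×0.09 = 176.195.
ᾱ = 176.195 / 546.0 = 0.3227.
−S·ln(1−ᾱ) = −546.0 × ln(1 − 0.3227) = 212.744.
V = 13 × 13 × 4 = 676 m³.
T = 0.161·V/[−S·ln(1−ᾱ)] = 0.161·676/212.744 = 0.51 s.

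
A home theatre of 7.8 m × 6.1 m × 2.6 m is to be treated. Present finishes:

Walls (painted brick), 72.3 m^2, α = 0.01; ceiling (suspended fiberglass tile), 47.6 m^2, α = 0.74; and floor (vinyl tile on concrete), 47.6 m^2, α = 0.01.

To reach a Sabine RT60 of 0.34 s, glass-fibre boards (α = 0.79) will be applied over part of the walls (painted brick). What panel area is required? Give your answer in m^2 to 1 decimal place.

A₁ = Σ Sᵢαᵢ = 72.3×0.01 + 47.6×0.74 + 47.6×0.01 = 36.423 sabins.
V = 123.708 m³. Target absorption A₂ = 0.161 × 123.708 / 0.34 = 58.579 sabins.
ΔA needed = 58.579 − 36.423 = 22.156 sabins.
Each m^2 of panel replacing the walls (painted brick) adds (0.79 − 0.01) = 0.78 sabins.
Area = ΔA/Δα = 22.156/0.78 = 28.4 m^2.

28.4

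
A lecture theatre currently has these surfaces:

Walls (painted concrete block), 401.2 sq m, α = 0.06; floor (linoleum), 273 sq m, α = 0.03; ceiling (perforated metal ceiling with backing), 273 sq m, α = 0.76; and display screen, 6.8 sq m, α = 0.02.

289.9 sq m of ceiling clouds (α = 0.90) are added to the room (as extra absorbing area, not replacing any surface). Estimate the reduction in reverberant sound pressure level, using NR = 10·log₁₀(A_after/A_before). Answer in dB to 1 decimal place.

Summing Sᵢαᵢ: 24.072 + 8.190 + 207.480 + 0.136 → A_before = 239.878 sabins.
Treatment contributes 289.9·0.90 = 260.910 sabins.
New total A_after = 500.788 sabins.
Reduction = 10 log₁₀(A_after/A_before) = 10 log₁₀(2.0877) = 3.2 dB.

3.2 dB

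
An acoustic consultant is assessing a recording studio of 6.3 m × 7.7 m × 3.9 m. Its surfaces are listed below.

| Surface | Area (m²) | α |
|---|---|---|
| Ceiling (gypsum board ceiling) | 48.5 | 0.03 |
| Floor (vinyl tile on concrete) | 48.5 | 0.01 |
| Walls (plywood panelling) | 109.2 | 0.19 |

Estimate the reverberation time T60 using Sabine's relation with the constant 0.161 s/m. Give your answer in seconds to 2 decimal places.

1.34 s

Total absorption A = 48.5×0.03 + 48.5×0.01 + 109.2×0.19
  = 1.455 + 0.485 + 20.748 = 22.688 m² sabins.
Volume V = 6.3 × 7.7 × 3.9 = 189.189 m³.
Sabine: RT60 = 0.161 × 189.189 / 22.688 = 1.34 s.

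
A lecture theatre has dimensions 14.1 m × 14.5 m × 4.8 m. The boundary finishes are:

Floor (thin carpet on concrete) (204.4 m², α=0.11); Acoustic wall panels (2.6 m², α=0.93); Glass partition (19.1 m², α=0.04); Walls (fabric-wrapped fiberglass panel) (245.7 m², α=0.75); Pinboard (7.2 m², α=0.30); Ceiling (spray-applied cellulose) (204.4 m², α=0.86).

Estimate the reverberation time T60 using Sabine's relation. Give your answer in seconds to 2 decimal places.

0.41 sec

Total absorption A = 204.4*0.11 + 2.6*0.93 + 19.1*0.04 + 245.7*0.75 + 7.2*0.30 + 204.4*0.86
  = 22.484 + 2.418 + 0.764 + 184.275 + 2.160 + 175.784 = 387.885 m² sabins.
V = 14.1·14.5·4.8 = 981.36 m³.
RT60 = 0.161 · V / A = 0.161 × 981.36 / 387.885 = 0.41 s.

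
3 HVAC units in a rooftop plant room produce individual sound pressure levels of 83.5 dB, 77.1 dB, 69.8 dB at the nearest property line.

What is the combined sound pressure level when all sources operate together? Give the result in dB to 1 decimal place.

84.5 dB

Sum in the linear (power) domain: Σ 10^(Lᵢ/10) = 10^(83.5/10) + 10^(77.1/10) + 10^(69.8/10) = 2.847e+08.
Back to dB: 10·log₁₀ Σ = 84.5 dB.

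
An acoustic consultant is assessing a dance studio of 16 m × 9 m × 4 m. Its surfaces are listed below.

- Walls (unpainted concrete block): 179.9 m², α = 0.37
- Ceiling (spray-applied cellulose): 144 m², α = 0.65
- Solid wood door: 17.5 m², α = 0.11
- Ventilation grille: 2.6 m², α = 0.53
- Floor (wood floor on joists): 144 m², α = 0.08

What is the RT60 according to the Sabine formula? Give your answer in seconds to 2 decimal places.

0.53 s

A = Σ Sᵢαᵢ = 179.9·0.37 + 144·0.65 + 17.5·0.11 + 2.6·0.53 + 144·0.08 = 174.986 sabins.
V = 16·9·4 = 576 m³.
Sabine: RT60 = 0.161 × 576 / 174.986 = 0.53 s.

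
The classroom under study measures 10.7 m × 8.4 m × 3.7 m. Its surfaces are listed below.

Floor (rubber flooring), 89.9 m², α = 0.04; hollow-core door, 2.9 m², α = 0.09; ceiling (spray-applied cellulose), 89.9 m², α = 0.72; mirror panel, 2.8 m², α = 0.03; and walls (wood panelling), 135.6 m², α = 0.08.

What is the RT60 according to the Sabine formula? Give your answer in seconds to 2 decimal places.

A = Σ Sᵢαᵢ = 89.9×0.04 + 2.9×0.09 + 89.9×0.72 + 2.8×0.03 + 135.6×0.08 = 79.517 sabins.
Volume V = 10.7 × 8.4 × 3.7 = 332.556 m³.
RT60 = 0.161 · V / A = 0.161 × 332.556 / 79.517 = 0.67 s.

0.67 s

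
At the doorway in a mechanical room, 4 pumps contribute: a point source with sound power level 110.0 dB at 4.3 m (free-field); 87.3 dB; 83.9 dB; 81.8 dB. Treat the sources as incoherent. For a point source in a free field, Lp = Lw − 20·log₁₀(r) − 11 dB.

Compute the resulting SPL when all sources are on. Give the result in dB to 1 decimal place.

91.3 dB

Source at 4.3 m: Lp = 110.0 − 20·log₁₀(4.3) − 11 = 86.3 dB.
Σ 10^(Lᵢ/10) = 1.36e+09.
Back to dB: 10·log₁₀ Σ = 91.3 dB.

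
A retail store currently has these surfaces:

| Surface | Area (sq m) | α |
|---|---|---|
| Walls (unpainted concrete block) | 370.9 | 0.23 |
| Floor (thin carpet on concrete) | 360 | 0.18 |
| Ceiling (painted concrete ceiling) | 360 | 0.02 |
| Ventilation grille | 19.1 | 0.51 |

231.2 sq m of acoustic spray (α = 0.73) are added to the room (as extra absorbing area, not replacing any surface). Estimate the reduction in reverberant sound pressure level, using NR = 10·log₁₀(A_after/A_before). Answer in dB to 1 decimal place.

Equivalent absorption area: A_before = 370.9*0.23 + 360*0.18 + 360*0.02 + 19.1*0.51 = 167.048 sq m.
Added absorption = 231.2 × 0.73 = 168.776 sabins.
New total A_after = 335.824 sabins.
Reduction = 10 log₁₀(A_after/A_before) = 10 log₁₀(2.0103) = 3.0 dB.

3.0 dB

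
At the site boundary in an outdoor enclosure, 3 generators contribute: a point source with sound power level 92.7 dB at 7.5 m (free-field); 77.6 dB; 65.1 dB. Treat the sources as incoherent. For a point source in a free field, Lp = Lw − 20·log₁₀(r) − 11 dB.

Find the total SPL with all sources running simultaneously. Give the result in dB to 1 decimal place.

Source at 7.5 m: Lp = 92.7 − 20·log₁₀(7.5) − 11 = 64.2 dB.
Σ 10^(Lᵢ/10) = 6.341e+07.
Combined level = 10 log₁₀(6.341e+07) = 78.0 dB.

78.0 dB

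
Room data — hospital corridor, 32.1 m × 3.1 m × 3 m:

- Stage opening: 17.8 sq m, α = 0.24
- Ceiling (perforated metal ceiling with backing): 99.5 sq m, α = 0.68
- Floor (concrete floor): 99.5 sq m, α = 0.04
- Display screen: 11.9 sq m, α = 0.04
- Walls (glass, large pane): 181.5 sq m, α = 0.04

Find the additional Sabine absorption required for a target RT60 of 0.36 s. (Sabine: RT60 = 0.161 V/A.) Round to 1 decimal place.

A₁ = Σ Sᵢαᵢ = 17.8*0.24 + 99.5*0.68 + 99.5*0.04 + 11.9*0.04 + 181.5*0.04 = 83.648 sabins.
V = 298.53 m³. Required absorption A₂ = 0.161 × 298.53 / 0.36 = 133.509 sabins.
ΔA = A₂ − A₁ = 133.509 − 83.648 = 49.9 sabins.

49.9 sabins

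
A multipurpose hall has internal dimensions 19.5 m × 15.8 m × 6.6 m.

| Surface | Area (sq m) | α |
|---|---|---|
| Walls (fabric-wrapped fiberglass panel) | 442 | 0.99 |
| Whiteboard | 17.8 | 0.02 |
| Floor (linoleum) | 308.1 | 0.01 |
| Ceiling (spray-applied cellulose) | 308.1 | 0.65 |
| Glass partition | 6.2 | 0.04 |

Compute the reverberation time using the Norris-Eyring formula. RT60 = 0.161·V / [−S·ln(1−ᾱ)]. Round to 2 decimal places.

0.34 sec

S = Σ Sᵢ = 1082.2 sq m.
Σ(Sᵢαᵢ) = 442·0.99 + 17.8·0.02 + 308.1·0.01 + 308.1·0.65 + 6.2·0.04 = 641.530.
ᾱ = 641.530 / 1082.2 = 0.5928.
−S·ln(1−ᾱ) = −1082.2 × ln(1 − 0.5928) = 972.303.
V = 19.5 × 15.8 × 6.6 = 2033.46 m³.
T = 0.161·V/[−S·ln(1−ᾱ)] = 0.161·2033.46/972.303 = 0.34 s.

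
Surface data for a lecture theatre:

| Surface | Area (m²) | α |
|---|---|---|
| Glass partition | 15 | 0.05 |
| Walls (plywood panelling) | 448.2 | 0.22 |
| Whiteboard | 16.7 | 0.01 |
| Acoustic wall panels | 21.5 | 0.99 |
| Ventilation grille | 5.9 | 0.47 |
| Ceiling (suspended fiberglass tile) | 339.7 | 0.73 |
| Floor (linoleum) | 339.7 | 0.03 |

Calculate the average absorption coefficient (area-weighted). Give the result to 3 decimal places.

0.322

S = Σ Sᵢ = 15 + 448.2 + 16.7 + 21.5 + 5.9 + 339.7 + 339.7 = 1186.7 m².
Weighted sum Σ Sα = 381.751.
ᾱ = A/S = 0.322.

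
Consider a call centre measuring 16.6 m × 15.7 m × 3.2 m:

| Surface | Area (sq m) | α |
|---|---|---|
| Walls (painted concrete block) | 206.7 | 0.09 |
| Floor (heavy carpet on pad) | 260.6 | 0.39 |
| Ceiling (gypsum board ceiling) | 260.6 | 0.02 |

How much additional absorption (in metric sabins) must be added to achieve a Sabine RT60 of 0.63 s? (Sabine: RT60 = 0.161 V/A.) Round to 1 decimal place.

Summing Sᵢαᵢ: 18.603 + 101.634 + 5.212 → A₁ = 125.449 sabins.
For T = 0.63 s, need A₂ = 0.161·V/T = 0.161·833.984/0.63 = 213.129 sabins.
ΔA = A₂ − A₁ = 213.129 − 125.449 = 87.7 sabins.

87.7 sabins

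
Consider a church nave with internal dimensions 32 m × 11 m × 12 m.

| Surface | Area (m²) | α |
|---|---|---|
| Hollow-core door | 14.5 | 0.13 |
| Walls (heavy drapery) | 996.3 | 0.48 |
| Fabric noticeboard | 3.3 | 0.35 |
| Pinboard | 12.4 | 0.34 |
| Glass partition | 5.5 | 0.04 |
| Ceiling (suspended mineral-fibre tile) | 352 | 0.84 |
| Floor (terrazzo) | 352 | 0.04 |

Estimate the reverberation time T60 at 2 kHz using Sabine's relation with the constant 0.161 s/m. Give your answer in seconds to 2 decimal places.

0.85 seconds

Summing Sᵢαᵢ: 1.885 + 478.224 + 1.155 + 4.216 + 0.220 + 295.680 + 14.080 → A = 795.460 sabins.
Room volume: 4224 m³.
T = 0.161 V/A = 0.161·4224/795.460 = 0.85 s.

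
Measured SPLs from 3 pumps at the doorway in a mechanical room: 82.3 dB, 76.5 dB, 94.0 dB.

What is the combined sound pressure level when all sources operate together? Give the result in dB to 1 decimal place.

94.4 dB

Σ 10^(Lᵢ/10) = 2.726e+09.
Combined level = 10 log₁₀(2.726e+09) = 94.4 dB.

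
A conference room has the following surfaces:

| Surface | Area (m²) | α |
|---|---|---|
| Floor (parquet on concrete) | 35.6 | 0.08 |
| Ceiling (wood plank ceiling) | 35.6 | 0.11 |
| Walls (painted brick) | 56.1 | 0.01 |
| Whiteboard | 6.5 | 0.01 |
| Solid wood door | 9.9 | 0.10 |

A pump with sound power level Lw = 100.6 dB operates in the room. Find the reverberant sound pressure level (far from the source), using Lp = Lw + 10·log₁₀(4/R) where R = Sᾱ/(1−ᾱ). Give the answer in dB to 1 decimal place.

Σ(Sᵢαᵢ) = 35.6·0.08 + 35.6·0.11 + 56.1·0.01 + 6.5·0.01 + 9.9·0.10 = 8.380; total area S = 143.7 m².
ᾱ = 8.380/143.7 = 0.0583; R = Sᾱ/(1−ᾱ) = 8.380/(1−0.0583) = 8.899 m².
Lp = 100.6 + 10·log₁₀(4/8.899) = 100.6 + (-3.47) = 97.1 dB.

97.1 dB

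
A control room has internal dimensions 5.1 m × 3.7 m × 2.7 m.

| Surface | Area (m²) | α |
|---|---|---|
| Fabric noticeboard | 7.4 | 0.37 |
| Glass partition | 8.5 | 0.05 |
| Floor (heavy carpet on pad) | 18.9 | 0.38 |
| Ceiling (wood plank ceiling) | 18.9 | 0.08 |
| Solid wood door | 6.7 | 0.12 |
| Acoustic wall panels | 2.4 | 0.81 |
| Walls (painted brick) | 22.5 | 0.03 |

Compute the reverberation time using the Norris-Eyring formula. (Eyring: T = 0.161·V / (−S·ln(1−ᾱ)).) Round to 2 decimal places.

S = Σ Sᵢ = 85.3 m².
Absorption A = 7.4·0.37 + 8.5·0.05 + 18.9·0.38 + 18.9·0.08 + 6.7·0.12 + 2.4·0.81 + 22.5·0.03 = 15.280 sabins.
Mean coefficient ᾱ = A/S = 0.1791.
−S·ln(1−ᾱ) = −85.3 × ln(1 − 0.1791) = 16.834.
V = 5.1 × 3.7 × 2.7 = 50.949 m³.
RT60 = 0.161 × 50.949 / 16.834 = 0.49 s.

0.49 s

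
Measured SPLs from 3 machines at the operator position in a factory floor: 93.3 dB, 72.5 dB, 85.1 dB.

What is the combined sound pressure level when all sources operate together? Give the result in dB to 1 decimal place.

93.9 dB

Sum in the linear (power) domain: Σ 10^(Lᵢ/10) = 10^(93.3/10) + 10^(72.5/10) + 10^(85.1/10) = 2.479e+09.
Combined level = 10 log₁₀(2.479e+09) = 93.9 dB.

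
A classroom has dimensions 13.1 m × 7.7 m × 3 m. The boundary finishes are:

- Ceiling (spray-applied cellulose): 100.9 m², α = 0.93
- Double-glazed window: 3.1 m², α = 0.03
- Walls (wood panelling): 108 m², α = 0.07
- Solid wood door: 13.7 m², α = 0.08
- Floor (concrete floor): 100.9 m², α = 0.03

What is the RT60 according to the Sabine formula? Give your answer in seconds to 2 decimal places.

A = Σ Sᵢαᵢ = 100.9*0.93 + 3.1*0.03 + 108*0.07 + 13.7*0.08 + 100.9*0.03 = 105.613 sabins.
V = 13.1·7.7·3 = 302.61 m³.
RT60 = 0.161 · V / A = 0.161 × 302.61 / 105.613 = 0.46 s.

0.46 s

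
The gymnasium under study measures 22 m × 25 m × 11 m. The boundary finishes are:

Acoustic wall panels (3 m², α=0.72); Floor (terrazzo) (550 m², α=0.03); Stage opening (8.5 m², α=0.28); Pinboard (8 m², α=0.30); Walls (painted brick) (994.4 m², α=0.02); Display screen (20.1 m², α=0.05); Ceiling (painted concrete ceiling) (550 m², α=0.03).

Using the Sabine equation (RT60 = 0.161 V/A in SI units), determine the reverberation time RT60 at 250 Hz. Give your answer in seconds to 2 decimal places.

16.01 s

A = Σ Sᵢαᵢ = 3×0.72 + 550×0.03 + 8.5×0.28 + 8×0.30 + 994.4×0.02 + 20.1×0.05 + 550×0.03 = 60.833 sabins.
Volume V = 22 × 25 × 11 = 6050 m³.
RT60 = 0.161 · V / A = 0.161 × 6050 / 60.833 = 16.01 s.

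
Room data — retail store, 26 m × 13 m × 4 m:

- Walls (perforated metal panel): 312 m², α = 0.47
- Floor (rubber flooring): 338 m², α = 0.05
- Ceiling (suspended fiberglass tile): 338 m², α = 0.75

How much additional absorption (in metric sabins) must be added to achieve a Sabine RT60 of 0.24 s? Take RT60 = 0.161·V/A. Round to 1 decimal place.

Summing Sᵢαᵢ: 146.640 + 16.900 + 253.500 → A₁ = 417.040 sabins.
Target A₂ = 0.161·1352/0.24 = 906.967 sabins (V = 1352 m³).
ΔA = A₂ − A₁ = 906.967 − 417.040 = 489.9 sabins.

489.9 sabins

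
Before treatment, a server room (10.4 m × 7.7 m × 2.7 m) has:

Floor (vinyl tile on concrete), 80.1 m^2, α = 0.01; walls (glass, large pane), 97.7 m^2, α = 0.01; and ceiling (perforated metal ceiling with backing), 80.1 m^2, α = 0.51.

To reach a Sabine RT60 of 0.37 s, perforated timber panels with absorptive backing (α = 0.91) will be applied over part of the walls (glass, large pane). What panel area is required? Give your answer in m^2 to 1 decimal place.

57.2

Summing Sᵢαᵢ: 0.801 + 0.977 + 40.851 → A₁ = 42.629 sabins.
Required A₂ = 0.161·216.216/0.37 = 94.083 sabins.
Absorption to add: 94.083 − 42.629 = 51.454 sabins.
Each m^2 of panel replacing the walls (glass, large pane) adds (0.91 − 0.01) = 0.90 sabins.
Area = ΔA/Δα = 51.454/0.90 = 57.2 m^2.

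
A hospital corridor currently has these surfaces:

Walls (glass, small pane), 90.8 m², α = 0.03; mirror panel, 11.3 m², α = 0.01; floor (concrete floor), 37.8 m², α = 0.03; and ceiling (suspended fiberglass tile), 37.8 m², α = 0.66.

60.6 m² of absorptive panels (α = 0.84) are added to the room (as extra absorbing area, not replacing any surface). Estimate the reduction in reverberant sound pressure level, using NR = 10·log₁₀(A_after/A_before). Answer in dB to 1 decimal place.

4.4 dB

Total absorption A_before = 90.8*0.03 + 11.3*0.01 + 37.8*0.03 + 37.8*0.66
  = 2.724 + 0.113 + 1.134 + 24.948 = 28.919 m² sabins.
Added absorption = 60.6 × 0.84 = 50.904 sabins.
A_after = 28.919 + 50.904 = 79.823 sabins.
NR = 10·log₁₀(79.823/28.919) = 4.4 dB.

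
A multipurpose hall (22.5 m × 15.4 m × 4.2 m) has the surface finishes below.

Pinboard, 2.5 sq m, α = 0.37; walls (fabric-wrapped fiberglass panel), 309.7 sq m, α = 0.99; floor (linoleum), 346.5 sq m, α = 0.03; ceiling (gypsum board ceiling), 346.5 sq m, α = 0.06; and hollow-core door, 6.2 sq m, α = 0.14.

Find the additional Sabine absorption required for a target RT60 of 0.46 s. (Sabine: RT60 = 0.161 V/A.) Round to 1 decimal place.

169.8 sabins

Total absorption A₁ = 2.5*0.37 + 309.7*0.99 + 346.5*0.03 + 346.5*0.06 + 6.2*0.14
  = 0.925 + 306.603 + 10.395 + 20.790 + 0.868 = 339.581 sq m sabins.
For T = 0.46 s, need A₂ = 0.161·V/T = 0.161·1455.3/0.46 = 509.355 sabins.
Shortfall: 509.355 − 339.581 = 169.8 sabins.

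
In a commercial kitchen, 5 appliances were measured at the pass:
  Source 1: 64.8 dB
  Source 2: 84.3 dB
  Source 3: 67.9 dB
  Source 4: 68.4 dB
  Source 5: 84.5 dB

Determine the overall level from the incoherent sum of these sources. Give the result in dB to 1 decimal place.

Converting to relative power and adding: 10^(64.8/10) + 10^(84.3/10) + 10^(67.9/10) + 10^(68.4/10) + 10^(84.5/10) = 5.671e+08.
Back to dB: 10·log₁₀ Σ = 87.5 dB.

87.5 dB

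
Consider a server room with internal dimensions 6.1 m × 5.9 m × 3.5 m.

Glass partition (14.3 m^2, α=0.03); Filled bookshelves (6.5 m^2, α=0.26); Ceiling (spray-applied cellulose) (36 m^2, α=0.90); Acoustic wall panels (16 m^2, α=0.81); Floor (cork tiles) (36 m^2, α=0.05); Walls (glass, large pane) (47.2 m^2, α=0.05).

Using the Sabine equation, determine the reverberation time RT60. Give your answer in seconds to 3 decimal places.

0.393 seconds

A = Σ Sᵢαᵢ = 14.3*0.03 + 6.5*0.26 + 36*0.90 + 16*0.81 + 36*0.05 + 47.2*0.05 = 51.639 sabins.
V = 6.1·5.9·3.5 = 125.965 m³.
RT60 = 0.161 · V / A = 0.161 × 125.965 / 51.639 = 0.393 s.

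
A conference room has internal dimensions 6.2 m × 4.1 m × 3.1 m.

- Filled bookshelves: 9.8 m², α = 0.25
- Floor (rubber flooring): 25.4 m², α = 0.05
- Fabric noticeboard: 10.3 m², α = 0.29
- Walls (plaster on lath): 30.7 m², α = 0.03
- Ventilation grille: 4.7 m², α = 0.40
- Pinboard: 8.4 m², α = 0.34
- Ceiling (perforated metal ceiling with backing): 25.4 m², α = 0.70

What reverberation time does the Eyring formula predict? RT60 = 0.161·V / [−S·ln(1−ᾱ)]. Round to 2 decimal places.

S = Σ Sᵢ = 114.7 m².
Σ(Sᵢαᵢ) = 9.8×0.25 + 25.4×0.05 + 10.3×0.29 + 30.7×0.03 + 4.7×0.40 + 8.4×0.34 + 25.4×0.70 = 30.144.
Mean coefficient ᾱ = A/S = 0.2628.
Eyring denominator: −S ln(1−ᾱ) = 34.972.
V = 6.2 × 4.1 × 3.1 = 78.802 m³.
T = 0.161·V/[−S·ln(1−ᾱ)] = 0.161·78.802/34.972 = 0.36 s.

0.36 s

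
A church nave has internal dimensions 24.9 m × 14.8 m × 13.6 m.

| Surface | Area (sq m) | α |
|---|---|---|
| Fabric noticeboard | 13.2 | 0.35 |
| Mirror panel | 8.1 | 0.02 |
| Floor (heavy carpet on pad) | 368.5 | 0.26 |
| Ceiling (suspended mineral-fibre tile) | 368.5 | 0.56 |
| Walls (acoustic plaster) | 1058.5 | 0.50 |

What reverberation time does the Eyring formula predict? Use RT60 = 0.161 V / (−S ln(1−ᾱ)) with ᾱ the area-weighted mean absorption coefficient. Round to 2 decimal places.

Total surface area S = 13.2 + 8.1 + 368.5 + 368.5 + 1058.5 = 1816.8 sq m.
Absorption A = 13.2·0.35 + 8.1·0.02 + 368.5·0.26 + 368.5·0.56 + 1058.5·0.50 = 836.202 sabins.
Mean coefficient ᾱ = A/S = 0.4603.
Eyring denominator: −S ln(1−ᾱ) = 1120.497.
V = 24.9 × 14.8 × 13.6 = 5011.872 m³.
RT60 = 0.161 × 5011.872 / 1120.497 = 0.72 s.

0.72 s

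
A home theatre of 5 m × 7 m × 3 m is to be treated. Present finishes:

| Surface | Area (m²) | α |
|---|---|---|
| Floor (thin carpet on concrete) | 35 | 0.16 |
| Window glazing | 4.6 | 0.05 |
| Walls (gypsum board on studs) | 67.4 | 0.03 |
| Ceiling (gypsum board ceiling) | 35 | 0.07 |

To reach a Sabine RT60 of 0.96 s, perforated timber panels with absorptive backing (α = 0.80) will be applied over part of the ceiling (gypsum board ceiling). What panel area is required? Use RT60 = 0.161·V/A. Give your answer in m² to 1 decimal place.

A₁ = Σ Sᵢαᵢ = 35*0.16 + 4.6*0.05 + 67.4*0.03 + 35*0.07 = 10.302 sabins.
Required A₂ = 0.161·105/0.96 = 17.609 sabins.
ΔA needed = 17.609 − 10.302 = 7.307 sabins.
Each m² of panel replacing the ceiling (gypsum board ceiling) adds (0.80 − 0.07) = 0.73 sabins.
Area = ΔA/Δα = 7.307/0.73 = 10.0 m².

10.0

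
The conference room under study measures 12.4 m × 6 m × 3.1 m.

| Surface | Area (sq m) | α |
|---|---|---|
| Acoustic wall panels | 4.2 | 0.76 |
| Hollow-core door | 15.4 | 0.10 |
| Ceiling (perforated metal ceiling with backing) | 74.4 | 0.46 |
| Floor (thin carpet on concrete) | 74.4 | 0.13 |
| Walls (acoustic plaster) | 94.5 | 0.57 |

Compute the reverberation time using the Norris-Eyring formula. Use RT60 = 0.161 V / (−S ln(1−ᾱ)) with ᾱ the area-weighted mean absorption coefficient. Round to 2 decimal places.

S = Σ Sᵢ = 262.9 sq m.
Σ(Sᵢαᵢ) = 4.2×0.76 + 15.4×0.10 + 74.4×0.46 + 74.4×0.13 + 94.5×0.57 = 102.493.
Mean coefficient ᾱ = A/S = 0.3899.
Eyring denominator: −S ln(1−ᾱ) = 129.907.
V = 12.4 × 6 × 3.1 = 230.64 m³.
T = 0.161·V/[−S·ln(1−ᾱ)] = 0.161·230.64/129.907 = 0.29 s.

0.29 sec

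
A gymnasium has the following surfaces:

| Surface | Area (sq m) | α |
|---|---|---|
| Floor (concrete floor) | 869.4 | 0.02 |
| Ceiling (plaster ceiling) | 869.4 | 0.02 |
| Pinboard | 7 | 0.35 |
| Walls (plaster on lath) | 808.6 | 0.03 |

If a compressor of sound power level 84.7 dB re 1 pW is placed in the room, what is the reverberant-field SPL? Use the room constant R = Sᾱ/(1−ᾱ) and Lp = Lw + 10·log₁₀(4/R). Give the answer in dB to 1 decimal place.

72.7 dB

A = 61.484 sabins; S = 2554.4 sq m.
ᾱ = 61.484/2554.4 = 0.0241; R = Sᾱ/(1−ᾱ) = 61.484/(1−0.0241) = 63.002 sq m.
Lp = 84.7 + 10·log₁₀(4/63.002) = 84.7 + (-11.97) = 72.7 dB.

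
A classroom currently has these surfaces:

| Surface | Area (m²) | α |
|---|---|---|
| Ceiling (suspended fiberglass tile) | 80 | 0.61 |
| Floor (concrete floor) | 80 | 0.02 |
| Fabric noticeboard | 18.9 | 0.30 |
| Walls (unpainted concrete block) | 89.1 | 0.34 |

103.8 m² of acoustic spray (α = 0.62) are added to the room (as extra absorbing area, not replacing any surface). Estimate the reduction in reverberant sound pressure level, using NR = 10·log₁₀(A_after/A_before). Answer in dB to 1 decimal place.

Summing Sᵢαᵢ: 48.800 + 1.600 + 5.670 + 30.294 → A_before = 86.364 sabins.
Added absorption = 103.8 × 0.62 = 64.356 sabins.
A_after = 86.364 + 64.356 = 150.720 sabins.
NR = 10·log₁₀(150.720/86.364) = 2.4 dB.

2.4 dB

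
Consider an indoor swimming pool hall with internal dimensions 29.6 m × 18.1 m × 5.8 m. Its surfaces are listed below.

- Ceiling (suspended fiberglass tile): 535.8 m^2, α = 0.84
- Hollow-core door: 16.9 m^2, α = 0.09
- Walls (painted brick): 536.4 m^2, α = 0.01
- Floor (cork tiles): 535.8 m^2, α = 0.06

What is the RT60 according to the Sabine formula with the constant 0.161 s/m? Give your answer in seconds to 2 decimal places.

Total absorption A = 535.8×0.84 + 16.9×0.09 + 536.4×0.01 + 535.8×0.06
  = 450.072 + 1.521 + 5.364 + 32.148 = 489.105 m^2 sabins.
Volume V = 29.6 × 18.1 × 5.8 = 3107.408 m³.
RT60 = 0.161 · V / A = 0.161 × 3107.408 / 489.105 = 1.02 s.

1.02 sec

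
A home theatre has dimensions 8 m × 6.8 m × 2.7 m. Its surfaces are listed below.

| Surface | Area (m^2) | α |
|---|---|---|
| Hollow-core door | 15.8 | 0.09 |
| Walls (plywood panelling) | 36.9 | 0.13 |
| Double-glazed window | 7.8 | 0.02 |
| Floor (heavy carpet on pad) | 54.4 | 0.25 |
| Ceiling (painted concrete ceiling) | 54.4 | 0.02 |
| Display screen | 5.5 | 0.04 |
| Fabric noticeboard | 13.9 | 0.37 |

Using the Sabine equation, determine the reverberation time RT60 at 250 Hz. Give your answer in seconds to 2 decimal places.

0.89 seconds

Total absorption A = 15.8·0.09 + 36.9·0.13 + 7.8·0.02 + 54.4·0.25 + 54.4·0.02 + 5.5·0.04 + 13.9·0.37
  = 1.422 + 4.797 + 0.156 + 13.600 + 1.088 + 0.220 + 5.143 = 26.426 m^2 sabins.
Room volume: 146.88 m³.
T = 0.161 V/A = 0.161·146.88/26.426 = 0.89 s.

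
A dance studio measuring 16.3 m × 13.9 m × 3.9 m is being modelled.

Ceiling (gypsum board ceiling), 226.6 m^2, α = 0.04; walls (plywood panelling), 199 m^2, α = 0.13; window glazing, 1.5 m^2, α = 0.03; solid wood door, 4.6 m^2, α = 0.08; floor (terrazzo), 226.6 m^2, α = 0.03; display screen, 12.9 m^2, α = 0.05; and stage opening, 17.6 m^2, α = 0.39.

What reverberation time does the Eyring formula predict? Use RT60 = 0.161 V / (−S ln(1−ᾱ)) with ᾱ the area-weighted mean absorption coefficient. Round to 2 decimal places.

Total surface area S = 226.6 + 199 + 1.5 + 4.6 + 226.6 + 12.9 + 17.6 = 688.8 m^2.
Absorption A = 226.6×0.04 + 199×0.13 + 1.5×0.03 + 4.6×0.08 + 226.6×0.03 + 12.9×0.05 + 17.6×0.39 = 49.654 sabins.
Mean coefficient ᾱ = A/S = 0.0721.
Eyring denominator: −S ln(1−ᾱ) = 51.544.
V = 16.3 × 13.9 × 3.9 = 883.623 m³.
RT60 = 0.161 × 883.623 / 51.544 = 2.76 s.

2.76 sec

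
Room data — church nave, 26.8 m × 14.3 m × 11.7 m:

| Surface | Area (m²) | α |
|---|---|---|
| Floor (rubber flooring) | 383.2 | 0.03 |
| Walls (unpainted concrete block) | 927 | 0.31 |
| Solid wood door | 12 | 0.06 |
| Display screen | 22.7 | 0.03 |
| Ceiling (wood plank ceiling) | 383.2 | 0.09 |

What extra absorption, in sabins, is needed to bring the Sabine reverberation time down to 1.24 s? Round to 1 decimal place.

Summing Sᵢαᵢ: 11.496 + 287.370 + 0.720 + 0.681 + 34.488 → A₁ = 334.755 sabins.
For T = 1.24 s, need A₂ = 0.161·V/T = 0.161·4483.908/1.24 = 582.185 sabins.
ΔA = A₂ − A₁ = 582.185 − 334.755 = 247.4 sabins.

247.4 sabins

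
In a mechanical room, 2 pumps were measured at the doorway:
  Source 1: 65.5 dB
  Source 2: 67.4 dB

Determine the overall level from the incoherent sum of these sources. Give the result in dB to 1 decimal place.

69.6 dB

Σ 10^(Lᵢ/10) = 9.044e+06.
Combined level = 10 log₁₀(9.044e+06) = 69.6 dB.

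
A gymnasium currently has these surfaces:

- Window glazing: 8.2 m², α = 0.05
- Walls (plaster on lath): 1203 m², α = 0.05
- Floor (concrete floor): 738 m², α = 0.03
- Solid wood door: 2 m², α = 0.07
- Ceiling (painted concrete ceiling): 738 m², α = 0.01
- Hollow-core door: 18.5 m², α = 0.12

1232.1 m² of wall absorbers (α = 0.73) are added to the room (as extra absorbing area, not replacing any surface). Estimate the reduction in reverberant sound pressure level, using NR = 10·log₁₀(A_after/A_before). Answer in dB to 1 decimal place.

Equivalent absorption area: A_before = 8.2×0.05 + 1203×0.05 + 738×0.03 + 2×0.07 + 738×0.01 + 18.5×0.12 = 92.440 m².
Treatment contributes 1232.1·0.73 = 899.433 sabins.
A_after = 92.440 + 899.433 = 991.873 sabins.
Reduction = 10 log₁₀(A_after/A_before) = 10 log₁₀(10.7299) = 10.3 dB.

10.3 dB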